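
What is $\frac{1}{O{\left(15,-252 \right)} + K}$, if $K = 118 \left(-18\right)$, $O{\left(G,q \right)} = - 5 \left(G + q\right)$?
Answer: $- \frac{1}{939} \approx -0.001065$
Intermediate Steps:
$O{\left(G,q \right)} = - 5 G - 5 q$
$K = -2124$
$\frac{1}{O{\left(15,-252 \right)} + K} = \frac{1}{\left(\left(-5\right) 15 - -1260\right) - 2124} = \frac{1}{\left(-75 + 1260\right) - 2124} = \frac{1}{1185 - 2124} = \frac{1}{-939} = - \frac{1}{939}$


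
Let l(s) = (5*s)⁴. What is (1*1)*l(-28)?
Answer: 384160000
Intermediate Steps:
l(s) = 625*s⁴
(1*1)*l(-28) = (1*1)*(625*(-28)⁴) = 1*(625*614656) = 1*384160000 = 384160000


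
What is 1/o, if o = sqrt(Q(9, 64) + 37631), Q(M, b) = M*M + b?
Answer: sqrt(2361)/9444 ≈ 0.0051451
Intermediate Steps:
Q(M, b) = b + M**2 (Q(M, b) = M**2 + b = b + M**2)
o = 4*sqrt(2361) (o = sqrt((64 + 9**2) + 37631) = sqrt((64 + 81) + 37631) = sqrt(145 + 37631) = sqrt(37776) = 4*sqrt(2361) ≈ 194.36)
1/o = 1/(4*sqrt(2361)) = sqrt(2361)/9444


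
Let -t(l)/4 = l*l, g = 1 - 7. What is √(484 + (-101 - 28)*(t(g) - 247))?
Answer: √50923 ≈ 225.66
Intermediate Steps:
g = -6
t(l) = -4*l² (t(l) = -4*l*l = -4*l²)
√(484 + (-101 - 28)*(t(g) - 247)) = √(484 + (-101 - 28)*(-4*(-6)² - 247)) = √(484 - 129*(-4*36 - 247)) = √(484 - 129*(-144 - 247)) = √(484 - 129*(-391)) = √(484 + 50439) = √50923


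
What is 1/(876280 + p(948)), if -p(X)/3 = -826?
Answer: 1/878758 ≈ 1.1380e-6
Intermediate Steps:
p(X) = 2478 (p(X) = -3*(-826) = 2478)
1/(876280 + p(948)) = 1/(876280 + 2478) = 1/878758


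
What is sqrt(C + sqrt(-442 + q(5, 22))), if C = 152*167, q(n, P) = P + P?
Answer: sqrt(25384 + I*sqrt(398)) ≈ 159.32 + 0.0626*I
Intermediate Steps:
q(n, P) = 2*P
C = 25384
sqrt(C + sqrt(-442 + q(5, 22))) = sqrt(25384 + sqrt(-442 + 2*22)) = sqrt(25384 + sqrt(-442 + 44)) = sqrt(25384 + sqrt(-398)) = sqrt(25384 + I*sqrt(398))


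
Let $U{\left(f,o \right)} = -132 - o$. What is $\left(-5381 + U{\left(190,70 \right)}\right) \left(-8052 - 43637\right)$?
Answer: $288579687$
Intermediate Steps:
$\left(-5381 + U{\left(190,70 \right)}\right) \left(-8052 - 43637\right) = \left(-5381 - 202\right) \left(-8052 - 43637\right) = \left(-5381 - 202\right) \left(-51689\right) = \left(-5583\right) \left(-51689\right) = 288579687$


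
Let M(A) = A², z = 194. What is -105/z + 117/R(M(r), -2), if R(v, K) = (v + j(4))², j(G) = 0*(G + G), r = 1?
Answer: 22593/194 ≈ 116.46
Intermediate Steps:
j(G) = 0 (j(G) = 0*(2*G) = 0)
R(v, K) = v² (R(v, K) = (v + 0)² = v²)
-105/z + 117/R(M(r), -2) = -105/194 + 117/((1²)²) = -105*1/194 + 117/(1²) = -105/194 + 117/1 = -105/194 + 117*1 = -105/194 + 117 = 22593/194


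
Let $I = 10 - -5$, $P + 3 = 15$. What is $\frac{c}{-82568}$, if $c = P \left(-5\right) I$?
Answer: $\frac{225}{20642} \approx 0.0109$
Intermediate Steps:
$P = 12$ ($P = -3 + 15 = 12$)
$I = 15$ ($I = 10 + 5 = 15$)
$c = -900$ ($c = 12 \left(-5\right) 15 = \left(-60\right) 15 = -900$)
$\frac{c}{-82568} = - \frac{900}{-82568} = \left(-900\right) \left(- \frac{1}{82568}\right) = \frac{225}{20642}$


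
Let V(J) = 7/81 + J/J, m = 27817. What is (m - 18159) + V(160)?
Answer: 782386/81 ≈ 9659.1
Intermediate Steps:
V(J) = 88/81 (V(J) = 7*(1/81) + 1 = 7/81 + 1 = 88/81)
(m - 18159) + V(160) = (27817 - 18159) + 88/81 = 9658 + 88/81 = 782386/81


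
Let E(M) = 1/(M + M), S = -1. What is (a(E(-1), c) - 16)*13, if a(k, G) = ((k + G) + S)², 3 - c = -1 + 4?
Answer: -715/4 ≈ -178.75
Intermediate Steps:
c = 0 (c = 3 - (-1 + 4) = 3 - 1*3 = 3 - 3 = 0)
E(M) = 1/(2*M)
a(k, G) = (-1 + G + k)² (a(k, G) = ((k + G) - 1)² = ((G + k) - 1)² = (-1 + G + k)²)
(a(E(-1), c) - 16)*13 = ((-1 + 0 + (½)/(-1))² - 16)*13 = ((-1 + 0 + (½)*(-1))² - 16)*13 = ((-1 + 0 - ½)² - 16)*13 = ((-3/2)² - 16)*13 = (9/4 - 16)*13 = -55/4*13 = -715/4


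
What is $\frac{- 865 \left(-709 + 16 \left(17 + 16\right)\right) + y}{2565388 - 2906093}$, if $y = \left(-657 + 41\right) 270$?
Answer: $\frac{1951}{68141} \approx 0.028632$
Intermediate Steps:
$y = -166320$ ($y = \left(-616\right) 270 = -166320$)
$\frac{- 865 \left(-709 + 16 \left(17 + 16\right)\right) + y}{2565388 - 2906093} = \frac{- 865 \left(-709 + 16 \left(17 + 16\right)\right) - 166320}{2565388 - 2906093} = \frac{- 865 \left(-709 + 16 \cdot 33\right) - 166320}{-340705} = \left(- 865 \left(-709 + 528\right) - 166320\right) \left(- \frac{1}{340705}\right) = \left(\left(-865\right) \left(-181\right) - 166320\right) \left(- \frac{1}{340705}\right) = \left(156565 - 166320\right) \left(- \frac{1}{340705}\right) = \left(-9755\right) \left(- \frac{1}{340705}\right) = \frac{1951}{68141}$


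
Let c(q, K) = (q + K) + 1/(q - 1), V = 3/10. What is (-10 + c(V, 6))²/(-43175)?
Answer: -128881/211557500 ≈ -0.00060920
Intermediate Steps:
V = 3/10 (V = 3*(⅒) = 3/10 ≈ 0.30000)
c(q, K) = K + q + 1/(-1 + q) (c(q, K) = (K + q) + 1/(-1 + q) = K + q + 1/(-1 + q))
(-10 + c(V, 6))²/(-43175) = (-10 + (1 + (3/10)² - 1*6 - 1*3/10 + 6*(3/10))/(-1 + 3/10))²/(-43175) = (-10 + (1 + 9/100 - 6 - 3/10 + 9/5)/(-7/10))²*(-1/43175) = (-10 - 10/7*(-341/100))²*(-1/43175) = (-10 + 341/70)²*(-1/43175) = (-359/70)²*(-1/43175) = (128881/4900)*(-1/43175) = -128881/211557500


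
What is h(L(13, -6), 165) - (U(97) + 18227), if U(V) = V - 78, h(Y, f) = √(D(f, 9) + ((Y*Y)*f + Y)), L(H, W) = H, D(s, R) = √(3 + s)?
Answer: -18246 + √(27898 + 2*√42) ≈ -18079.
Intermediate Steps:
h(Y, f) = √(Y + √(3 + f) + f*Y²) (h(Y, f) = √(√(3 + f) + ((Y*Y)*f + Y)) = √(√(3 + f) + (Y²*f + Y)) = √(√(3 + f) + (f*Y² + Y)) = √(√(3 + f) + (Y + f*Y²)) = √(Y + √(3 + f) + f*Y²))
U(V) = -78 + V
h(L(13, -6), 165) - (U(97) + 18227) = √(13 + √(3 + 165) + 165*13²) - ((-78 + 97) + 18227) = √(13 + √168 + 165*169) - (19 + 18227) = √(13 + 2*√42 + 27885) - 1*18246 = √(27898 + 2*√42) - 18246 = -18246 + √(27898 + 2*√42)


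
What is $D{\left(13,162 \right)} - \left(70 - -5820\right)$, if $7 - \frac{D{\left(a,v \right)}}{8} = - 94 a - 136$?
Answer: $5030$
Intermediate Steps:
$D{\left(a,v \right)} = 1144 + 752 a$ ($D{\left(a,v \right)} = 56 - 8 \left(- 94 a - 136\right) = 56 - 8 \left(-136 - 94 a\right) = 56 + \left(1088 + 752 a\right) = 1144 + 752 a$)
$D{\left(13,162 \right)} - \left(70 - -5820\right) = \left(1144 + 752 \cdot 13\right) - \left(70 - -5820\right) = \left(1144 + 9776\right) - \left(70 + 5820\right) = 10920 - 5890 = 5030$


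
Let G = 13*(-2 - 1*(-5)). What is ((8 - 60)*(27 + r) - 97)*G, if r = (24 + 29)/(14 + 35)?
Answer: -2975895/49 ≈ -60733.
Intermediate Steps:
r = 53/49 ≈ 1.0816
G = 39 (G = 13*(-2 + 5) = 13*3 = 39)
((8 - 60)*(27 + r) - 97)*G = ((8 - 60)*(27 + 53/49) - 97)*39 = (-52*1376/49 - 97)*39 = (-71552/49 - 97)*39 = -76305/49*39 = -2975895/49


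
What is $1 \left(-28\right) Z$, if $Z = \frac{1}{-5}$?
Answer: $\frac{28}{5} \approx 5.6$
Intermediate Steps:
$Z = - \frac{1}{5} \approx -0.2$
$1 \left(-28\right) Z = 1 \left(-28\right) \left(- \frac{1}{5}\right) = \left(-28\right) \left(- \frac{1}{5}\right) = \frac{28}{5}$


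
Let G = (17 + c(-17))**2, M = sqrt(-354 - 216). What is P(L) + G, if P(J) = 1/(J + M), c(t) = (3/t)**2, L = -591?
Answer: 2825156784191/9739968457 - I*sqrt(570)/349851 ≈ 290.06 - 6.8242e-5*I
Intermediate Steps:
c(t) = 9/t**2
M = I*sqrt(570) (M = sqrt(-570) = I*sqrt(570) ≈ 23.875*I)
P(J) = 1/(J + I*sqrt(570))
G = 24226084/83521 (G = (17 + 9/(-17)**2)**2 = (17 + 9*(1/289))**2 = (17 + 9/289)**2 = (4922/289)**2 = 24226084/83521 ≈ 290.06)
P(L) + G = 1/(-591 + I*sqrt(570)) + 24226084/83521 = 24226084/83521 + 1/(-591 + I*sqrt(570))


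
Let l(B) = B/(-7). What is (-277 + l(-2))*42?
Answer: -11622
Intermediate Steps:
l(B) = -B/7 (l(B) = B*(-⅐) = -B/7)
(-277 + l(-2))*42 = (-277 - ⅐*(-2))*42 = (-277 + 2/7)*42 = -1937/7*42 = -11622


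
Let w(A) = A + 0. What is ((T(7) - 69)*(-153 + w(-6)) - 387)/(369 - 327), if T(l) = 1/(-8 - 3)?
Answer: 38861/154 ≈ 252.34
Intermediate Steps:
w(A) = A
T(l) = -1/11 (T(l) = 1/(-11) = -1/11)
((T(7) - 69)*(-153 + w(-6)) - 387)/(369 - 327) = ((-1/11 - 69)*(-153 - 6) - 387)/(369 - 327) = (-760/11*(-159) - 387)/42 = (120840/11 - 387)*(1/42) = (116583/11)*(1/42) = 38861/154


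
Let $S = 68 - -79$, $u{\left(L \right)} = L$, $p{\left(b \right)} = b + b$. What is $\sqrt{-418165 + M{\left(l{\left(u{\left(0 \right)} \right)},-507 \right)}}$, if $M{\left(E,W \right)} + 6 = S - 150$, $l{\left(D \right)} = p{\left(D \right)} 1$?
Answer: $i \sqrt{418174} \approx 646.66 i$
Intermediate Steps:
$p{\left(b \right)} = 2 b$
$S = 147$ ($S = 68 + 79 = 147$)
$l{\left(D \right)} = 2 D$ ($l{\left(D \right)} = 2 D 1 = 2 D$)
$M{\left(E,W \right)} = -9$ ($M{\left(E,W \right)} = -6 + \left(147 - 150\right) = -6 - 3 = -9$)
$\sqrt{-418165 + M{\left(l{\left(u{\left(0 \right)} \right)},-507 \right)}} = \sqrt{-418165 - 9} = \sqrt{-418174} = i \sqrt{418174}$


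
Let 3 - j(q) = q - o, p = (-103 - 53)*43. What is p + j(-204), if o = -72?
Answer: -6573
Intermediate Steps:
p = -6708 (p = -156*43 = -6708)
j(q) = -69 - q (j(q) = 3 - (q - 1*(-72)) = 3 - (q + 72) = 3 - (72 + q) = 3 + (-72 - q) = -69 - q)
p + j(-204) = -6708 + (-69 - 1*(-204)) = -6708 + (-69 + 204) = -6708 + 135 = -6573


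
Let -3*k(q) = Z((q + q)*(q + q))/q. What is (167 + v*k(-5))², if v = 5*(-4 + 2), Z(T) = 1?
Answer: 249001/9 ≈ 27667.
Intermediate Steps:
k(q) = -1/(3*q)
v = -10 (v = 5*(-2) = -10)
(167 + v*k(-5))² = (167 - (-10)/(3*(-5)))² = (167 - (-10)*(-1)/(3*5))² = (167 - 10*1/15)² = (167 - ⅔)² = (499/3)² = 249001/9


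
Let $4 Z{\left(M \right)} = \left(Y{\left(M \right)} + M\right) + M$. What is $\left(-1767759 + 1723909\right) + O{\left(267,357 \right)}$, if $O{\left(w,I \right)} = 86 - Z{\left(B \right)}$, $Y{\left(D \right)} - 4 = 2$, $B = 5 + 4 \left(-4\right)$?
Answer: $-43760$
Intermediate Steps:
$B = -11$ ($B = 5 - 16 = -11$)
$Y{\left(D \right)} = 6$ ($Y{\left(D \right)} = 4 + 2 = 6$)
$Z{\left(M \right)} = \frac{3}{2} + \frac{M}{2}$ ($Z{\left(M \right)} = \frac{\left(6 + M\right) + M}{4} = \frac{6 + 2 M}{4} = \frac{3}{2} + \frac{M}{2}$)
$O{\left(w,I \right)} = 90$ ($O{\left(w,I \right)} = 86 - \left(\frac{3}{2} + \frac{1}{2} \left(-11\right)\right) = 86 - \left(\frac{3}{2} - \frac{11}{2}\right) = 86 - -4 = 86 + 4 = 90$)
$\left(-1767759 + 1723909\right) + O{\left(267,357 \right)} = \left(-1767759 + 1723909\right) + 90 = -43850 + 90 = -43760$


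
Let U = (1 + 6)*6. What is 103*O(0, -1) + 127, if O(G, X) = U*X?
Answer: -4199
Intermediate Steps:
U = 42 (U = 7*6 = 42)
O(G, X) = 42*X
103*O(0, -1) + 127 = 103*(42*(-1)) + 127 = 103*(-42) + 127 = -4326 + 127 = -4199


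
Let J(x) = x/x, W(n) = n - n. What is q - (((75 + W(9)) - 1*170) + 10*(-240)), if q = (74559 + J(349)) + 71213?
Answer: 148268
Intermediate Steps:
W(n) = 0
J(x) = 1
q = 145773 (q = (74559 + 1) + 71213 = 74560 + 71213 = 145773)
q - (((75 + W(9)) - 1*170) + 10*(-240)) = 145773 - (((75 + 0) - 1*170) + 10*(-240)) = 145773 - ((75 - 170) - 2400) = 145773 - (-95 - 2400) = 145773 - 1*(-2495) = 145773 + 2495 = 148268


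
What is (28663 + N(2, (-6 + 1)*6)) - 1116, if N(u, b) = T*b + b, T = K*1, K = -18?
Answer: 28057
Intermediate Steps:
T = -18 (T = -18*1 = -18)
N(u, b) = -17*b (N(u, b) = -18*b + b = -17*b)
(28663 + N(2, (-6 + 1)*6)) - 1116 = (28663 - 17*(-6 + 1)*6) - 1116 = (28663 - (-85)*6) - 1116 = (28663 - 17*(-30)) - 1116 = (28663 + 510) - 1116 = 29173 - 1116 = 28057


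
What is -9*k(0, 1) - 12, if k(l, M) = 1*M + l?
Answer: -21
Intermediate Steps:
k(l, M) = M + l
-9*k(0, 1) - 12 = -9*(1 + 0) - 12 = -9*1 - 12 = -9 - 12 = -21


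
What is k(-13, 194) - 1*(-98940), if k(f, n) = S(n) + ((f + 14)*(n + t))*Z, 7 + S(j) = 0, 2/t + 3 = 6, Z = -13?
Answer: 289207/3 ≈ 96402.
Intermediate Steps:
t = 2/3 (t = 2/(-3 + 6) = 2/3 ≈ 0.66667)
S(j) = -7 (S(j) = -7 + 0 = -7)
k(f, n) = -7 - 13*(14 + f)*(2/3 + n) (k(f, n) = -7 + ((f + 14)*(n + 2/3))*(-13) = -7 + ((14 + f)*(2/3 + n))*(-13) = -7 - 13*(14 + f)*(2/3 + n))
k(-13, 194) - 1*(-98940) = (-385/3 - 182*194 - 26/3*(-13) - 13*(-13)*194) - 1*(-98940) = (-385/3 - 35308 + 338/3 + 32786) + 98940 = -7613/3 + 98940 = 289207/3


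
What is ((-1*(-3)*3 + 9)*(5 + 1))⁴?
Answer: 136048896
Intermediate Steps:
((-1*(-3)*3 + 9)*(5 + 1))⁴ = ((3*3 + 9)*6)⁴ = ((9 + 9)*6)⁴ = (18*6)⁴ = 108⁴ = 136048896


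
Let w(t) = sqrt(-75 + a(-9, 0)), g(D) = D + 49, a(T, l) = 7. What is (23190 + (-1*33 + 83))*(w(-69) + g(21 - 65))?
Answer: 116200 + 46480*I*sqrt(17) ≈ 1.162e+5 + 1.9164e+5*I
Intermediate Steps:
g(D) = 49 + D
w(t) = 2*I*sqrt(17) (w(t) = sqrt(-75 + 7) = sqrt(-68) = 2*I*sqrt(17))
(23190 + (-1*33 + 83))*(w(-69) + g(21 - 65)) = (23190 + (-1*33 + 83))*(2*I*sqrt(17) + (49 + (21 - 65))) = (23190 + (-33 + 83))*(2*I*sqrt(17) + (49 - 44)) = (23190 + 50)*(2*I*sqrt(17) + 5) = 23240*(5 + 2*I*sqrt(17)) = 116200 + 46480*I*sqrt(17)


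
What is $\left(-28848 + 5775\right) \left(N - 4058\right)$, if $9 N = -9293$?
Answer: $\frac{352363165}{3} \approx 1.1745 \cdot 10^{8}$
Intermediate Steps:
$N = - \frac{9293}{9}$ ($N = \frac{1}{9} \left(-9293\right) = - \frac{9293}{9} \approx -1032.6$)
$\left(-28848 + 5775\right) \left(N - 4058\right) = \left(-28848 + 5775\right) \left(- \frac{9293}{9} - 4058\right) = - 23073 \left(- \frac{9293}{9} + \left(-8269 + 4211\right)\right) = - 23073 \left(- \frac{9293}{9} - 4058\right) = \left(-23073\right) \left(- \frac{45815}{9}\right) = \frac{352363165}{3}$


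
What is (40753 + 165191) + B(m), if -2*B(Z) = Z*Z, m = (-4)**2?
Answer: 205816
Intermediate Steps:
m = 16
B(Z) = -Z**2/2 (B(Z) = -Z*Z/2 = -Z**2/2)
(40753 + 165191) + B(m) = (40753 + 165191) - 1/2*16**2 = 205944 - 1/2*256 = 205944 - 128 = 205816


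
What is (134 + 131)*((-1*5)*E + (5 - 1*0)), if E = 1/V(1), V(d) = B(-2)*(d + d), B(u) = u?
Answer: 6625/4 ≈ 1656.3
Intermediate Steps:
V(d) = -4*d (V(d) = -2*(d + d) = -4*d)
E = -1/4 (E = 1/(-4*1) = 1/(-4) = 1*(-1/4) = -1/4 ≈ -0.25000)
(134 + 131)*((-1*5)*E + (5 - 1*0)) = (134 + 131)*(-1*5*(-1/4) + (5 - 1*0)) = 265*(-5*(-1/4) + (5 + 0)) = 265*(5/4 + 5) = 265*(25/4) = 6625/4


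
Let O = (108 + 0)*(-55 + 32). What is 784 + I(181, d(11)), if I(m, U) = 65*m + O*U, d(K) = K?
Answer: -14775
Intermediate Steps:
O = -2484 (O = 108*(-23) = -2484)
I(m, U) = -2484*U + 65*m (I(m, U) = 65*m - 2484*U = -2484*U + 65*m)
784 + I(181, d(11)) = 784 + (-2484*11 + 65*181) = 784 + (-27324 + 11765) = 784 - 15559 = -14775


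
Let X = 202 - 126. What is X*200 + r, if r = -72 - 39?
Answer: 15089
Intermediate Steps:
X = 76
r = -111
X*200 + r = 76*200 - 111 = 15200 - 111 = 15089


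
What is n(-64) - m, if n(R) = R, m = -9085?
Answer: 9021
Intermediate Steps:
n(-64) - m = -64 - 1*(-9085) = -64 + 9085 = 9021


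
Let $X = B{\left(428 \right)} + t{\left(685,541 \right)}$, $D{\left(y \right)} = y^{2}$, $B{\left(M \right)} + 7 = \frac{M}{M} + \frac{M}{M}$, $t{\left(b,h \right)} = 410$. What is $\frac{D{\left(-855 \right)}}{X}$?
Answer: $1805$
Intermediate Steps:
$B{\left(M \right)} = -5$ ($B{\left(M \right)} = -7 + \left(\frac{M}{M} + \frac{M}{M}\right) = -7 + \left(1 + 1\right) = -7 + 2 = -5$)
$X = 405$ ($X = -5 + 410 = 405$)
$\frac{D{\left(-855 \right)}}{X} = \frac{\left(-855\right)^{2}}{405} = 731025 \cdot \frac{1}{405} = 1805$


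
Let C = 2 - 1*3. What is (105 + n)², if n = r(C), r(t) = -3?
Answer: 10404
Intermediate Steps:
C = -1 (C = 2 - 3 = -1)
n = -3
(105 + n)² = (105 - 3)² = 102² = 10404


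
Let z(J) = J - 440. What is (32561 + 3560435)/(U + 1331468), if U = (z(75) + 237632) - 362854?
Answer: 3592996/1205881 ≈ 2.9796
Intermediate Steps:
z(J) = -440 + J
U = -125587 (U = ((-440 + 75) + 237632) - 362854 = (-365 + 237632) - 362854 = 237267 - 362854 = -125587)
(32561 + 3560435)/(U + 1331468) = (32561 + 3560435)/(-125587 + 1331468) = 3592996/1205881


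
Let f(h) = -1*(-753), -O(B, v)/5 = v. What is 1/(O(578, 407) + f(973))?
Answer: -1/1282 ≈ -0.00078003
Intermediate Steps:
O(B, v) = -5*v
f(h) = 753
1/(O(578, 407) + f(973)) = 1/(-5*407 + 753) = 1/(-2035 + 753) = 1/(-1282) = -1/1282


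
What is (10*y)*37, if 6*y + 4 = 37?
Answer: 2035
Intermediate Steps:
y = 11/2 (y = -⅔ + (⅙)*37 = -⅔ + 37/6 = 11/2 ≈ 5.5000)
(10*y)*37 = (10*(11/2))*37 = 55*37 = 2035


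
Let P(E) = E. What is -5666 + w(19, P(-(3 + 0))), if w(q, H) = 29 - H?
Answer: -5634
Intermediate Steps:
-5666 + w(19, P(-(3 + 0))) = -5666 + (29 - (-1)*(3 + 0)) = -5666 + (29 - (-1)*3) = -5666 + (29 - 1*(-3)) = -5666 + (29 + 3) = -5666 + 32 = -5634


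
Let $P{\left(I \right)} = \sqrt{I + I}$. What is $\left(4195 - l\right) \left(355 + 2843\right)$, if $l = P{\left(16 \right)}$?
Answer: $13415610 - 12792 \sqrt{2} \approx 1.3398 \cdot 10^{7}$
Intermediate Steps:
$P{\left(I \right)} = \sqrt{2} \sqrt{I}$ ($P{\left(I \right)} = \sqrt{2 I} = \sqrt{2} \sqrt{I}$)
$l = 4 \sqrt{2}$ ($l = \sqrt{2} \sqrt{16} = \sqrt{2} \cdot 4 = 4 \sqrt{2} \approx 5.6569$)
$\left(4195 - l\right) \left(355 + 2843\right) = \left(4195 - 4 \sqrt{2}\right) \left(355 + 2843\right) = \left(4195 - 4 \sqrt{2}\right) 3198 = 13415610 - 12792 \sqrt{2}$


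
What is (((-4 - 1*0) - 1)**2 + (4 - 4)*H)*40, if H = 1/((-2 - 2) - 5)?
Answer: 1000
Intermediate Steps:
H = -1/9 (H = 1/(-4 - 5) = 1/(-9) = 1*(-1/9) = -1/9 ≈ -0.11111)
(((-4 - 1*0) - 1)**2 + (4 - 4)*H)*40 = (((-4 - 1*0) - 1)**2 + (4 - 4)*(-1/9))*40 = (((-4 + 0) - 1)**2 + 0*(-1/9))*40 = ((-4 - 1)**2 + 0)*40 = ((-5)**2 + 0)*40 = (25 + 0)*40 = 25*40 = 1000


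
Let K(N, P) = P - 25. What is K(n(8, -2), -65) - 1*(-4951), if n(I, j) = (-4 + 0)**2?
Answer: 4861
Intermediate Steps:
n(I, j) = 16 (n(I, j) = (-4)**2 = 16)
K(N, P) = -25 + P
K(n(8, -2), -65) - 1*(-4951) = (-25 - 65) - 1*(-4951) = -90 + 4951 = 4861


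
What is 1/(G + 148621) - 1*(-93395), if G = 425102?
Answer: 53582859586/573723 ≈ 93395.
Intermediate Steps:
1/(G + 148621) - 1*(-93395) = 1/(425102 + 148621) - 1*(-93395) = 1/573723 + 93395 = 53582859586/573723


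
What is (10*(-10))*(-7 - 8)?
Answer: 1500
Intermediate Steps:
(10*(-10))*(-7 - 8) = -100*(-15) = 1500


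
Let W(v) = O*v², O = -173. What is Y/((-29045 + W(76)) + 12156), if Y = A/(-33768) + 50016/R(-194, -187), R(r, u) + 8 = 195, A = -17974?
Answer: -846150713/3208257479196 ≈ -0.00026374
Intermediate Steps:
R(r, u) = 187 (R(r, u) = -8 + 195 = 187)
W(v) = -173*v²
Y = 846150713/3157308 (Y = -17974/(-33768) + 50016/187 = -17974*(-1/33768) + 50016*(1/187) = 8987/16884 + 50016/187 = 846150713/3157308 ≈ 268.00)
Y/((-29045 + W(76)) + 12156) = 846150713/(3157308*((-29045 - 173*76²) + 12156)) = 846150713/(3157308*((-29045 - 173*5776) + 12156)) = 846150713/(3157308*((-29045 - 999248) + 12156)) = 846150713/(3157308*(-1028293 + 12156)) = (846150713/3157308)/(-1016137) = (846150713/3157308)*(-1/1016137) = -846150713/3208257479196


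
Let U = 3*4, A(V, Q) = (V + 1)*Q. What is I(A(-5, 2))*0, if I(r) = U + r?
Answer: 0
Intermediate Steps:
A(V, Q) = Q*(1 + V) (A(V, Q) = (1 + V)*Q = Q*(1 + V))
U = 12
I(r) = 12 + r
I(A(-5, 2))*0 = (12 + 2*(1 - 5))*0 = (12 + 2*(-4))*0 = (12 - 8)*0 = 4*0 = 0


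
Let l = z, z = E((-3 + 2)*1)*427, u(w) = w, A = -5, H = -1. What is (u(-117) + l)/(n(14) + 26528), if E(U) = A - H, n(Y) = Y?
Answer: -1825/26542 ≈ -0.068759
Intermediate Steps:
E(U) = -4 (E(U) = -5 - 1*(-1) = -5 + 1 = -4)
z = -1708 (z = -4*427 = -1708)
l = -1708
(u(-117) + l)/(n(14) + 26528) = (-117 - 1708)/(14 + 26528) = -1825/26542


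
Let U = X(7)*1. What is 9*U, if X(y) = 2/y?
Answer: 18/7 ≈ 2.5714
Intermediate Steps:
U = 2/7 (U = (2/7)*1 = 2/7 ≈ 0.28571)
9*U = 9*(2/7) = 18/7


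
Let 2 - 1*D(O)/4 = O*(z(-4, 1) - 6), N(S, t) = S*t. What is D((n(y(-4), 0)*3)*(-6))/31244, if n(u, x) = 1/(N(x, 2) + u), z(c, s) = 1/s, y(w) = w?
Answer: 49/15622 ≈ 0.0031366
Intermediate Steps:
n(u, x) = 1/(u + 2*x) (n(u, x) = 1/(x*2 + u) = 1/(2*x + u) = 1/(u + 2*x))
D(O) = 8 + 20*O (D(O) = 8 - 4*O*(1/1 - 6) = 8 - 4*O*(1 - 6) = 8 - 4*O*(-5) = 8 - (-20)*O = 8 + 20*O)
D((n(y(-4), 0)*3)*(-6))/31244 = (8 + 20*((3/(-4 + 2*0))*(-6)))/31244 = (8 + 20*((3/(-4 + 0))*(-6)))*(1/31244) = (8 + 20*((3/(-4))*(-6)))*(1/31244) = (8 + 20*(-¼*3*(-6)))*(1/31244) = (8 + 20*(-¾*(-6)))*(1/31244) = (8 + 20*(9/2))*(1/31244) = (8 + 90)*(1/31244) = 98*(1/31244) = 49/15622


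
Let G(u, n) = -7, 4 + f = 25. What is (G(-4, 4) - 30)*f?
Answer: -777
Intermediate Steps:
f = 21 (f = -4 + 25 = 21)
(G(-4, 4) - 30)*f = (-7 - 30)*21 = -37*21 = -777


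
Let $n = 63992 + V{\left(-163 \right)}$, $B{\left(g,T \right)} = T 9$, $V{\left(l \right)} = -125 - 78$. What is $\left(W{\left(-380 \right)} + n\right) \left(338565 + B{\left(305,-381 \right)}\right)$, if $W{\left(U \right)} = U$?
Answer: $21250638624$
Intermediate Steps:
$V{\left(l \right)} = -203$ ($V{\left(l \right)} = -125 - 78 = -203$)
$B{\left(g,T \right)} = 9 T$
$n = 63789$ ($n = 63992 - 203 = 63789$)
$\left(W{\left(-380 \right)} + n\right) \left(338565 + B{\left(305,-381 \right)}\right) = \left(-380 + 63789\right) \left(338565 + 9 \left(-381\right)\right) = 63409 \left(338565 - 3429\right) = 63409 \cdot 335136 = 21250638624$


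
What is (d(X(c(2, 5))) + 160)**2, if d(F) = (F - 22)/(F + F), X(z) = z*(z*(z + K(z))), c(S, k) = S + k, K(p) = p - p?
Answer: 12117826561/470596 ≈ 25750.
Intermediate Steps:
K(p) = 0
X(z) = z**3 (X(z) = z*(z*(z + 0)) = z*(z*z) = z*z**2 = z**3)
d(F) = (-22 + F)/(2*F) (d(F) = (-22 + F)/((2*F)) = (-22 + F)*(1/(2*F)) = (-22 + F)/(2*F))
(d(X(c(2, 5))) + 160)**2 = ((-22 + (2 + 5)**3)/(2*((2 + 5)**3)) + 160)**2 = ((-22 + 7**3)/(2*(7**3)) + 160)**2 = ((1/2)*(-22 + 343)/343 + 160)**2 = ((1/2)*(1/343)*321 + 160)**2 = (321/686 + 160)**2 = (110081/686)**2 = 12117826561/470596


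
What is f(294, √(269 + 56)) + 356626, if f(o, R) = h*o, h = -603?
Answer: 179344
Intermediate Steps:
f(o, R) = -603*o
f(294, √(269 + 56)) + 356626 = -603*294 + 356626 = -177282 + 356626 = 179344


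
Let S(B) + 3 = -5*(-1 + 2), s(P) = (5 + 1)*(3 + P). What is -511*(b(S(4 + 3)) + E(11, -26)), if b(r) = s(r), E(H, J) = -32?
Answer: 31682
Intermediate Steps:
s(P) = 18 + 6*P (s(P) = 6*(3 + P) = 18 + 6*P)
S(B) = -8 (S(B) = -3 - 5*(-1 + 2) = -3 - 5*1 = -3 - 5 = -8)
b(r) = 18 + 6*r
-511*(b(S(4 + 3)) + E(11, -26)) = -511*((18 + 6*(-8)) - 32) = -511*((18 - 48) - 32) = -511*(-30 - 32) = -511*(-62) = 31682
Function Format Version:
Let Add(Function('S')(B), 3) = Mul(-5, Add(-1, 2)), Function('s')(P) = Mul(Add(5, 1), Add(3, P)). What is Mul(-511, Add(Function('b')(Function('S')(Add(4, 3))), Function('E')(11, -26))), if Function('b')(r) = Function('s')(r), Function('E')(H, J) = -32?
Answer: 31682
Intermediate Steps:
Function('s')(P) = Add(18, Mul(6, P)) (Function('s')(P) = Mul(6, Add(3, P)) = Add(18, Mul(6, P)))
Function('S')(B) = -8 (Function('S')(B) = Add(-3, Mul(-5, Add(-1, 2))) = Add(-3, Mul(-5, 1)) = Add(-3, -5) = -8)
Function('b')(r) = Add(18, Mul(6, r))
Mul(-511, Add(Function('b')(Function('S')(Add(4, 3))), Function('E')(11, -26))) = Mul(-511, Add(Add(18, Mul(6, -8)), -32)) = Mul(-511, Add(Add(18, -48), -32)) = Mul(-511, Add(-30, -32)) = Mul(-511, -62) = 31682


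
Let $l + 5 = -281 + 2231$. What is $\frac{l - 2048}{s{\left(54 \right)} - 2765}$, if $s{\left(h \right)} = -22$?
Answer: $\frac{103}{2787} \approx 0.036957$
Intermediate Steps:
$l = 1945$ ($l = -5 + \left(-281 + 2231\right) = -5 + 1950 = 1945$)
$\frac{l - 2048}{s{\left(54 \right)} - 2765} = \frac{1945 - 2048}{-22 - 2765} = - \frac{103}{-2787} = \left(-103\right) \left(- \frac{1}{2787}\right) = \frac{103}{2787}$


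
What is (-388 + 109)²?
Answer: 77841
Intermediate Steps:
(-388 + 109)² = (-279)² = 77841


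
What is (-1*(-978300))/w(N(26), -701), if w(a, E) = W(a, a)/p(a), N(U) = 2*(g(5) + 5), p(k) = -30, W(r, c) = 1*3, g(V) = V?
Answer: -9783000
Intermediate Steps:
W(r, c) = 3
N(U) = 20 (N(U) = 2*(5 + 5) = 2*10 = 20)
w(a, E) = -⅒ (w(a, E) = 3/(-30) = 3*(-1/30) = -⅒)
(-1*(-978300))/w(N(26), -701) = (-1*(-978300))/(-⅒) = 978300*(-10) = -9783000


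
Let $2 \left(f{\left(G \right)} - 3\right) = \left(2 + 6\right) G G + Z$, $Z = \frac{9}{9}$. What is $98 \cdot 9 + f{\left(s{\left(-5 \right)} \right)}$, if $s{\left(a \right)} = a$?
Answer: $\frac{1971}{2} \approx 985.5$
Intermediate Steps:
$Z = 1$ ($Z = 9 \cdot \frac{1}{9} = 1$)
$f{\left(G \right)} = \frac{7}{2} + 4 G^{2}$ ($f{\left(G \right)} = 3 + \frac{\left(2 + 6\right) G G + 1}{2} = 3 + \frac{8 G G + 1}{2} = 3 + \frac{8 G^{2} + 1}{2} = 3 + \frac{1 + 8 G^{2}}{2} = 3 + \left(\frac{1}{2} + 4 G^{2}\right) = \frac{7}{2} + 4 G^{2}$)
$98 \cdot 9 + f{\left(s{\left(-5 \right)} \right)} = 98 \cdot 9 + \left(\frac{7}{2} + 4 \left(-5\right)^{2}\right) = 882 + \left(\frac{7}{2} + 4 \cdot 25\right) = 882 + \left(\frac{7}{2} + 100\right) = 882 + \frac{207}{2} = \frac{1971}{2}$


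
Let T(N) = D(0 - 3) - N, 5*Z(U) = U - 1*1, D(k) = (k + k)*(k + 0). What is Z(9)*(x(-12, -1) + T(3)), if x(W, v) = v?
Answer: 112/5 ≈ 22.400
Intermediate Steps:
D(k) = 2*k² (D(k) = (2*k)*k = 2*k²)
Z(U) = -⅕ + U/5 (Z(U) = (U - 1*1)/5 = (U - 1)/5 = (-1 + U)/5 = -⅕ + U/5)
T(N) = 18 - N (T(N) = 2*(0 - 3)² - N = 2*(-3)² - N = 2*9 - N = 18 - N)
Z(9)*(x(-12, -1) + T(3)) = (-⅕ + (⅕)*9)*(-1 + (18 - 1*3)) = (-⅕ + 9/5)*(-1 + (18 - 3)) = 8*(-1 + 15)/5 = (8/5)*14 = 112/5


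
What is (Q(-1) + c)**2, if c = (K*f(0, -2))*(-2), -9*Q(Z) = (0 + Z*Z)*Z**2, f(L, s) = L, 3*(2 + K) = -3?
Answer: 1/81 ≈ 0.012346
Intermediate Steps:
K = -3 (K = -2 + (1/3)*(-3) = -2 - 1 = -3)
Q(Z) = -Z**4/9 (Q(Z) = -(0 + Z*Z)*Z**2/9 = -(0 + Z**2)*Z**2/9 = -Z**2*Z**2/9 = -Z**4/9)
c = 0 (c = -3*0*(-2) = 0*(-2) = 0)
(Q(-1) + c)**2 = (-1/9*(-1)**4 + 0)**2 = (-1/9*1 + 0)**2 = (-1/9 + 0)**2 = (-1/9)**2 = 1/81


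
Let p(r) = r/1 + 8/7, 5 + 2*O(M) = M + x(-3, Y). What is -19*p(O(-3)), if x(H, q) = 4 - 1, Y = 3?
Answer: 361/14 ≈ 25.786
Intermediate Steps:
x(H, q) = 3
O(M) = -1 + M/2 (O(M) = -5/2 + (M + 3)/2 = -5/2 + (3 + M)/2 = -5/2 + (3/2 + M/2) = -1 + M/2)
p(r) = 8/7 + r (p(r) = r*1 + 8*(⅐) = r + 8/7 = 8/7 + r)
-19*p(O(-3)) = -19*(8/7 + (-1 + (½)*(-3))) = -19*(8/7 + (-1 - 3/2)) = -19*(8/7 - 5/2) = -19*(-19/14) = 361/14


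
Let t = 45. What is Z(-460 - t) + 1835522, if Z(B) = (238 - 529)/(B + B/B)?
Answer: 308367793/168 ≈ 1.8355e+6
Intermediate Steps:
Z(B) = -291/(1 + B) (Z(B) = -291/(B + 1) = -291/(1 + B))
Z(-460 - t) + 1835522 = -291/(1 + (-460 - 1*45)) + 1835522 = -291/(1 + (-460 - 45)) + 1835522 = -291/(1 - 505) + 1835522 = -291/(-504) + 1835522 = -291*(-1/504) + 1835522 = 97/168 + 1835522 = 308367793/168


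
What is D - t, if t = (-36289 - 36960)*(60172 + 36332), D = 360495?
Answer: 7069181991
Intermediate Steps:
t = -7068821496 (t = -73249*96504 = -7068821496)
D - t = 360495 - 1*(-7068821496) = 360495 + 7068821496 = 7069181991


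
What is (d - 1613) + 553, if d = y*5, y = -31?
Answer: -1215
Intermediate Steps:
d = -155 (d = -31*5 = -155)
(d - 1613) + 553 = (-155 - 1613) + 553 = -1768 + 553 = -1215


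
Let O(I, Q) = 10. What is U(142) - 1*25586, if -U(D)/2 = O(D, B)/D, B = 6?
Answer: -1816616/71 ≈ -25586.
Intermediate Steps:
U(D) = -20/D
U(142) - 1*25586 = -20/142 - 1*25586 = -20*1/142 - 25586 = -10/71 - 25586 = -1816616/71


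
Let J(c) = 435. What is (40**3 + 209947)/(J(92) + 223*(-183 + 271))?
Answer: 273947/20059 ≈ 13.657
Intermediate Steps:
(40**3 + 209947)/(J(92) + 223*(-183 + 271)) = (40**3 + 209947)/(435 + 223*(-183 + 271)) = (64000 + 209947)/(435 + 223*88) = 273947/(435 + 19624) = 273947/20059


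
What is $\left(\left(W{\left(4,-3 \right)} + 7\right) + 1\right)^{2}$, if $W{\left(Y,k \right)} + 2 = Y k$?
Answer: $36$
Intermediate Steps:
$W{\left(Y,k \right)} = -2 + Y k$
$\left(\left(W{\left(4,-3 \right)} + 7\right) + 1\right)^{2} = \left(\left(\left(-2 + 4 \left(-3\right)\right) + 7\right) + 1\right)^{2} = \left(\left(\left(-2 - 12\right) + 7\right) + 1\right)^{2} = \left(\left(-14 + 7\right) + 1\right)^{2} = \left(-7 + 1\right)^{2} = \left(-6\right)^{2} = 36$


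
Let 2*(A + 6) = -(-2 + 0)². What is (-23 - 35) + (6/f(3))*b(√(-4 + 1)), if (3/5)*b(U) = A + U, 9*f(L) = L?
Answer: -298 + 30*I*√3 ≈ -298.0 + 51.962*I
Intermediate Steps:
f(L) = L/9
A = -8 (A = -6 + (-(-2 + 0)²)/2 = -6 + (-1*(-2)²)/2 = -6 + (-1*4)/2 = -6 + (½)*(-4) = -6 - 2 = -8)
b(U) = -40/3 + 5*U/3 (b(U) = 5*(-8 + U)/3 = -40/3 + 5*U/3)
(-23 - 35) + (6/f(3))*b(√(-4 + 1)) = (-23 - 35) + (6/(((⅑)*3)))*(-40/3 + 5*√(-4 + 1)/3) = -58 + (6/(⅓))*(-40/3 + 5*√(-3)/3) = -58 + (6*3)*(-40/3 + 5*(I*√3)/3) = -58 + 18*(-40/3 + 5*I*√3/3) = -58 + (-240 + 30*I*√3) = -298 + 30*I*√3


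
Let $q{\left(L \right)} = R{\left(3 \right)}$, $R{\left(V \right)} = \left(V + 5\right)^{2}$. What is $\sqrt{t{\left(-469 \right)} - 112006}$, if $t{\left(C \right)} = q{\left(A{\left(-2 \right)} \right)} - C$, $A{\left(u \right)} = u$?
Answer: $i \sqrt{111473} \approx 333.88 i$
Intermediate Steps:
$R{\left(V \right)} = \left(5 + V\right)^{2}$
$q{\left(L \right)} = 64$ ($q{\left(L \right)} = \left(5 + 3\right)^{2} = 8^{2} = 64$)
$t{\left(C \right)} = 64 - C$
$\sqrt{t{\left(-469 \right)} - 112006} = \sqrt{\left(64 - -469\right) - 112006} = \sqrt{\left(64 + 469\right) - 112006} = \sqrt{533 - 112006} = \sqrt{-111473} = i \sqrt{111473}$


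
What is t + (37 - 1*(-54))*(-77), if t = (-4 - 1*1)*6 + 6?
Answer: -7031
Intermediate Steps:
t = -24 (t = (-4 - 1)*6 + 6 = -5*6 + 6 = -30 + 6 = -24)
t + (37 - 1*(-54))*(-77) = -24 + (37 - 1*(-54))*(-77) = -24 + (37 + 54)*(-77) = -24 + 91*(-77) = -24 - 7007 = -7031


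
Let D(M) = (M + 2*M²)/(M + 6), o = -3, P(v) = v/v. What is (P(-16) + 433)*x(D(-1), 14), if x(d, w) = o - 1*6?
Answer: -3906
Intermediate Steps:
P(v) = 1
D(M) = (M + 2*M²)/(6 + M)
x(d, w) = -9 (x(d, w) = -3 - 1*6 = -3 - 6 = -9)
(P(-16) + 433)*x(D(-1), 14) = (1 + 433)*(-9) = 434*(-9) = -3906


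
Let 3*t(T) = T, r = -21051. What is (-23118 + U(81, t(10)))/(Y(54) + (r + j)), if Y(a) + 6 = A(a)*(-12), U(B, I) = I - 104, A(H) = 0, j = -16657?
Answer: 34828/56571 ≈ 0.61565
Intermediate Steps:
t(T) = T/3
U(B, I) = -104 + I
Y(a) = -6 (Y(a) = -6 + 0*(-12) = -6 + 0 = -6)
(-23118 + U(81, t(10)))/(Y(54) + (r + j)) = (-23118 + (-104 + (1/3)*10))/(-6 + (-21051 - 16657)) = (-23118 + (-104 + 10/3))/(-6 - 37708) = (-23118 - 302/3)/(-37714) = -69656/3*(-1/37714) = 34828/56571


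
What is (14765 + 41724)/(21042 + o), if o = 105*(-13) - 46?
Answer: 56489/19631 ≈ 2.8775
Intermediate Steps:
o = -1411 (o = -1365 - 46 = -1411)
(14765 + 41724)/(21042 + o) = (14765 + 41724)/(21042 - 1411) = 56489/19631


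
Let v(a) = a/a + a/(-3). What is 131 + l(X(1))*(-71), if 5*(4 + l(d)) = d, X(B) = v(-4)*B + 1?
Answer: 1103/3 ≈ 367.67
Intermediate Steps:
v(a) = 1 - a/3 (v(a) = 1 + a*(-⅓) = 1 - a/3)
X(B) = 1 + 7*B/3 (X(B) = (1 - ⅓*(-4))*B + 1 = (1 + 4/3)*B + 1 = 7*B/3 + 1 = 1 + 7*B/3)
l(d) = -4 + d/5
131 + l(X(1))*(-71) = 131 + (-4 + (1 + (7/3)*1)/5)*(-71) = 131 + (-4 + (1 + 7/3)/5)*(-71) = 131 + (-4 + (⅕)*(10/3))*(-71) = 131 + (-4 + ⅔)*(-71) = 131 - 10/3*(-71) = 131 + 710/3 = 1103/3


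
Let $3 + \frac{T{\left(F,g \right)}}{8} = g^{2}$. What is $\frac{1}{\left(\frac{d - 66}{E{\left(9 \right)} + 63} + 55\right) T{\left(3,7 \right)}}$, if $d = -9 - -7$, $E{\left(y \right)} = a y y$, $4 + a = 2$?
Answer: $\frac{99}{2028784} \approx 4.8798 \cdot 10^{-5}$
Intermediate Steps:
$a = -2$ ($a = -4 + 2 = -2$)
$T{\left(F,g \right)} = -24 + 8 g^{2}$
$E{\left(y \right)} = - 2 y^{2}$ ($E{\left(y \right)} = - 2 y y = - 2 y^{2}$)
$d = -2$ ($d = -9 + 7 = -2$)
$\frac{1}{\left(\frac{d - 66}{E{\left(9 \right)} + 63} + 55\right) T{\left(3,7 \right)}} = \frac{1}{\left(\frac{-2 - 66}{- 2 \cdot 9^{2} + 63} + 55\right) \left(-24 + 8 \cdot 7^{2}\right)} = \frac{1}{\left(- \frac{68}{\left(-2\right) 81 + 63} + 55\right) \left(-24 + 8 \cdot 49\right)} = \frac{1}{\left(- \frac{68}{-162 + 63} + 55\right) \left(-24 + 392\right)} = \frac{1}{\left(- \frac{68}{-99} + 55\right) 368} = \frac{1}{\left(\left(-68\right) \left(- \frac{1}{99}\right) + 55\right) 368} = \frac{1}{\left(\frac{68}{99} + 55\right) 368} = \frac{1}{\frac{5513}{99} \cdot 368} = \frac{1}{\frac{2028784}{99}} = \frac{99}{2028784}$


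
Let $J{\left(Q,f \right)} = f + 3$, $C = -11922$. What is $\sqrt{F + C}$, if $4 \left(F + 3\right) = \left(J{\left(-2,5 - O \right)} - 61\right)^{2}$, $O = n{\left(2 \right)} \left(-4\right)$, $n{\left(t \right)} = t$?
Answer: $\frac{15 i \sqrt{203}}{2} \approx 106.86 i$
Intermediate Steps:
$O = -8$ ($O = 2 \left(-4\right) = -8$)
$J{\left(Q,f \right)} = 3 + f$
$F = \frac{2013}{4}$ ($F = -3 + \frac{\left(\left(3 + \left(5 - -8\right)\right) - 61\right)^{2}}{4} = -3 + \frac{\left(\left(3 + \left(5 + 8\right)\right) - 61\right)^{2}}{4} = -3 + \frac{\left(\left(3 + 13\right) - 61\right)^{2}}{4} = -3 + \frac{\left(16 - 61\right)^{2}}{4} = -3 + \frac{\left(-45\right)^{2}}{4} = -3 + \frac{1}{4} \cdot 2025 = -3 + \frac{2025}{4} = \frac{2013}{4} \approx 503.25$)
$\sqrt{F + C} = \sqrt{\frac{2013}{4} - 11922} = \sqrt{- \frac{45675}{4}} = \frac{15 i \sqrt{203}}{2}$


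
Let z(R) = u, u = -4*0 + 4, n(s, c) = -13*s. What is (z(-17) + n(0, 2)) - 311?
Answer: -307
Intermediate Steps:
u = 4 (u = 0 + 4 = 4)
z(R) = 4
(z(-17) + n(0, 2)) - 311 = (4 - 13*0) - 311 = (4 + 0) - 311 = 4 - 311 = -307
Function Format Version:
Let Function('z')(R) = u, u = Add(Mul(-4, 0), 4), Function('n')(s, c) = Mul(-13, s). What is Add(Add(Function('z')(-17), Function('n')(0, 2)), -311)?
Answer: -307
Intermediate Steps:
u = 4 (u = Add(0, 4) = 4)
Function('z')(R) = 4
Add(Add(Function('z')(-17), Function('n')(0, 2)), -311) = Add(Add(4, Mul(-13, 0)), -311) = Add(Add(4, 0), -311) = Add(4, -311) = -307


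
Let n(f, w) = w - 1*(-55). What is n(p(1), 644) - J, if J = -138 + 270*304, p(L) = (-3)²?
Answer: -81243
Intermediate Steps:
p(L) = 9
n(f, w) = 55 + w (n(f, w) = w + 55 = 55 + w)
J = 81942 (J = -138 + 82080 = 81942)
n(p(1), 644) - J = (55 + 644) - 1*81942 = 699 - 81942 = -81243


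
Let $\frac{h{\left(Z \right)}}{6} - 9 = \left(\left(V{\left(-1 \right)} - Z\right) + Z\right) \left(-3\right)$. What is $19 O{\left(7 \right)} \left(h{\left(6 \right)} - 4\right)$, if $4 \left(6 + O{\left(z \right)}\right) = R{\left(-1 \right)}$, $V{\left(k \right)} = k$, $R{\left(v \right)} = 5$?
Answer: $-6137$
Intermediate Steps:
$O{\left(z \right)} = - \frac{19}{4}$ ($O{\left(z \right)} = -6 + \frac{1}{4} \cdot 5 = -6 + \frac{5}{4} = - \frac{19}{4}$)
$h{\left(Z \right)} = 72$ ($h{\left(Z \right)} = 54 + 6 \left(\left(-1 - Z\right) + Z\right) \left(-3\right) = 54 + 6 \left(\left(-1\right) \left(-3\right)\right) = 54 + 6 \cdot 3 = 54 + 18 = 72$)
$19 O{\left(7 \right)} \left(h{\left(6 \right)} - 4\right) = 19 \left(- \frac{19}{4}\right) \left(72 - 4\right) = \left(- \frac{361}{4}\right) 68 = -6137$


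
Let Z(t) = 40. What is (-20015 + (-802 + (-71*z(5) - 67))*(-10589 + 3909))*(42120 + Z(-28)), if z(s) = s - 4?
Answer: 263887239600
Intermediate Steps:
z(s) = -4 + s
(-20015 + (-802 + (-71*z(5) - 67))*(-10589 + 3909))*(42120 + Z(-28)) = (-20015 + (-802 + (-71*(-4 + 5) - 67))*(-10589 + 3909))*(42120 + 40) = (-20015 + (-802 + (-71*1 - 67))*(-6680))*42160 = (-20015 + (-802 + (-71 - 67))*(-6680))*42160 = (-20015 + (-802 - 138)*(-6680))*42160 = (-20015 - 940*(-6680))*42160 = (-20015 + 6279200)*42160 = 6259185*42160 = 263887239600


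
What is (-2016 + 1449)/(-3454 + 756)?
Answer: 567/2698 ≈ 0.21016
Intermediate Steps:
(-2016 + 1449)/(-3454 + 756) = -567/(-2698) = -567*(-1/2698) = 567/2698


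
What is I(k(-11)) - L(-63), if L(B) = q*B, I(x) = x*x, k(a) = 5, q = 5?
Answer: 340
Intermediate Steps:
I(x) = x²
L(B) = 5*B
I(k(-11)) - L(-63) = 5² - 5*(-63) = 25 - 1*(-315) = 25 + 315 = 340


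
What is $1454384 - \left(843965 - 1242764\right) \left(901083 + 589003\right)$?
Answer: $594246261098$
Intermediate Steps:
$1454384 - \left(843965 - 1242764\right) \left(901083 + 589003\right) = 1454384 - \left(-398799\right) 1490086 = 1454384 - -594244806714 = 1454384 + 594244806714 = 594246261098$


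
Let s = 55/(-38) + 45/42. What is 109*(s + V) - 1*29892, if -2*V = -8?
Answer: -3923098/133 ≈ -29497.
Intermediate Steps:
V = 4 (V = -½*(-8) = 4)
s = -50/133 (s = 55*(-1/38) + 45*(1/42) = -55/38 + 15/14 = -50/133 ≈ -0.37594)
109*(s + V) - 1*29892 = 109*(-50/133 + 4) - 1*29892 = 109*(482/133) - 29892 = 52538/133 - 29892 = -3923098/133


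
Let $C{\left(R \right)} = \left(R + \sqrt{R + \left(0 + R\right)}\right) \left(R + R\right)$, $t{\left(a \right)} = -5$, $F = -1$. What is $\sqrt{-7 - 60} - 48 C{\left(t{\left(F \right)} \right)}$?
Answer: $-2400 + i \sqrt{67} + 480 i \sqrt{10} \approx -2400.0 + 1526.1 i$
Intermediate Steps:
$C{\left(R \right)} = 2 R \left(R + \sqrt{2} \sqrt{R}\right)$ ($C{\left(R \right)} = \left(R + \sqrt{R + R}\right) 2 R = \left(R + \sqrt{2 R}\right) 2 R = \left(R + \sqrt{2} \sqrt{R}\right) 2 R = 2 R \left(R + \sqrt{2} \sqrt{R}\right)$)
$\sqrt{-7 - 60} - 48 C{\left(t{\left(F \right)} \right)} = \sqrt{-7 - 60} - 48 \left(2 \left(-5\right)^{2} + 2 \sqrt{2} \left(-5\right)^{\frac{3}{2}}\right) = \sqrt{-67} - 48 \left(2 \cdot 25 + 2 \sqrt{2} \left(- 5 i \sqrt{5}\right)\right) = i \sqrt{67} - 48 \left(50 - 10 i \sqrt{10}\right) = i \sqrt{67} - \left(2400 - 480 i \sqrt{10}\right) = -2400 + i \sqrt{67} + 480 i \sqrt{10}$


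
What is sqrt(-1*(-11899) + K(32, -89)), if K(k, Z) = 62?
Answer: 3*sqrt(1329) ≈ 109.37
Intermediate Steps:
sqrt(-1*(-11899) + K(32, -89)) = sqrt(-1*(-11899) + 62) = sqrt(11899 + 62) = sqrt(11961) = 3*sqrt(1329)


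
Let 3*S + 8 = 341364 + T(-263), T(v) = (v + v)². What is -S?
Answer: -618032/3 ≈ -2.0601e+5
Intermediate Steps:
T(v) = 4*v² (T(v) = (2*v)² = 4*v²)
S = 618032/3 (S = -8/3 + (341364 + 4*(-263)²)/3 = -8/3 + (341364 + 4*69169)/3 = -8/3 + (341364 + 276676)/3 = -8/3 + (⅓)*618040 = -8/3 + 618040/3 = 618032/3 ≈ 2.0601e+5)
-S = -1*618032/3 = -618032/3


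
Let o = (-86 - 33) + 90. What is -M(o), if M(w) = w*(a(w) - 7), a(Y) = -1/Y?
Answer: -202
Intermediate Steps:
o = -29 (o = -119 + 90 = -29)
M(w) = w*(-7 - 1/w) (M(w) = w*(-1/w - 7) = w*(-7 - 1/w))
-M(o) = -(-1 - 7*(-29)) = -(-1 + 203) = -1*202 = -202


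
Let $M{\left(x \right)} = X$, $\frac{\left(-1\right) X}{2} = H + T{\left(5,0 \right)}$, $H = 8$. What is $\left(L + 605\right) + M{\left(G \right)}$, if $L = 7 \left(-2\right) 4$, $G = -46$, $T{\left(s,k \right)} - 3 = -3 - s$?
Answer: $543$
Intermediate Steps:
$T{\left(s,k \right)} = - s$ ($T{\left(s,k \right)} = 3 - \left(3 + s\right) = - s$)
$L = -56$ ($L = \left(-14\right) 4 = -56$)
$X = -6$ ($X = - 2 \left(8 - 5\right) = \left(-2\right) 3 = -6$)
$M{\left(x \right)} = -6$
$\left(L + 605\right) + M{\left(G \right)} = \left(-56 + 605\right) - 6 = 549 - 6 = 543$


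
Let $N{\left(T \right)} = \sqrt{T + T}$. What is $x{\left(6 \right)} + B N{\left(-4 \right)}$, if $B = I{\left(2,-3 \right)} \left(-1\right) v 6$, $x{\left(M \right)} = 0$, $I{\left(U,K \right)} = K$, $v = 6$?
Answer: $216 i \sqrt{2} \approx 305.47 i$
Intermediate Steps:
$N{\left(T \right)} = \sqrt{2} \sqrt{T}$ ($N{\left(T \right)} = \sqrt{2 T} = \sqrt{2} \sqrt{T}$)
$B = 108$ ($B = \left(-3\right) \left(-1\right) 6 \cdot 6 = 3 \cdot 6 \cdot 6 = 18 \cdot 6 = 108$)
$x{\left(6 \right)} + B N{\left(-4 \right)} = 0 + 108 \sqrt{2} \sqrt{-4} = 0 + 108 \sqrt{2} \cdot 2 i = 0 + 108 \cdot 2 i \sqrt{2} = 0 + 216 i \sqrt{2} = 216 i \sqrt{2}$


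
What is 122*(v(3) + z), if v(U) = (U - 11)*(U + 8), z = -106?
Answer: -23668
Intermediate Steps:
v(U) = (-11 + U)*(8 + U)
122*(v(3) + z) = 122*((-88 + 3² - 3*3) - 106) = 122*((-88 + 9 - 9) - 106) = 122*(-88 - 106) = 122*(-194) = -23668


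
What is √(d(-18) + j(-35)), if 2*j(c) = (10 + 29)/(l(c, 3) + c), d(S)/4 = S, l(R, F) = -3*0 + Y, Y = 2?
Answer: I*√35134/22 ≈ 8.52*I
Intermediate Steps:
l(R, F) = 2 (l(R, F) = -3*0 + 2 = 0 + 2 = 2)
d(S) = 4*S
j(c) = 39/(2*(2 + c)) (j(c) = ((10 + 29)/(2 + c))/2 = (39/(2 + c))/2 = 39/(2*(2 + c)))
√(d(-18) + j(-35)) = √(4*(-18) + 39/(2*(2 - 35))) = √(-72 + (39/2)/(-33)) = √(-72 + (39/2)*(-1/33)) = √(-72 - 13/22) = √(-1597/22) = I*√35134/22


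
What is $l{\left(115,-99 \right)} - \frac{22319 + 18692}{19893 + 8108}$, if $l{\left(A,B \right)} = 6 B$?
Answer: $- \frac{16673605}{28001} \approx -595.46$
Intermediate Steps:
$l{\left(115,-99 \right)} - \frac{22319 + 18692}{19893 + 8108} = 6 \left(-99\right) - \frac{22319 + 18692}{19893 + 8108} = -594 - \frac{41011}{28001} = - \frac{16673605}{28001}$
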